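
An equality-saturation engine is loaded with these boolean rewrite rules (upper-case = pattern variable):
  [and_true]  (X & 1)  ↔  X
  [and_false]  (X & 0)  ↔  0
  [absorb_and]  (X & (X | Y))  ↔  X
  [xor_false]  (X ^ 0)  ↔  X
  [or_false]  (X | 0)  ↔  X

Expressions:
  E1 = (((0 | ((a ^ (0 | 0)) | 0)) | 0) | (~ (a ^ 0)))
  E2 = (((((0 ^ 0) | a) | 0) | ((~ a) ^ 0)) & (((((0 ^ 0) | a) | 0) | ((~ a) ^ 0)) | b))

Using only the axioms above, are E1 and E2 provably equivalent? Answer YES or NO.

step 1: or_false (→) rewrites (0 | 0) into 0, now (((0 | ((a ^ 0) | 0)) | 0) | (~ (a ^ 0)))
step 2: or_false (→) rewrites ((a ^ 0) | 0) into (a ^ 0), now (((0 | (a ^ 0)) | 0) | (~ (a ^ 0)))
step 3: xor_false (→) rewrites (a ^ 0) into a, now (((0 | a) | 0) | (~ (a ^ 0)))
step 4: or_false (→) rewrites ((0 | a) | 0) into (0 | a), now ((0 | a) | (~ (a ^ 0)))
step 5: xor_false (→) rewrites (a ^ 0) into a, now ((0 | a) | (~ a))
step 6: xor_false (←) rewrites 0 into (0 ^ 0), now (((0 ^ 0) | a) | (~ a))
step 7: xor_false (←) rewrites (~ a) into ((~ a) ^ 0), now (((0 ^ 0) | a) | ((~ a) ^ 0))
step 8: or_false (←) rewrites ((0 ^ 0) | a) into (((0 ^ 0) | a) | 0), now ((((0 ^ 0) | a) | 0) | ((~ a) ^ 0))
step 9: absorb_and (←) rewrites ((((0 ^ 0) | a) | 0) | ((~ a) ^ 0)) into (((((0 ^ 0) | a) | 0) | ((~ a) ^ 0)) & (((((0 ^ 0) | a) | 0) | ((~ a) ^ 0)) | b)), which is E2

YES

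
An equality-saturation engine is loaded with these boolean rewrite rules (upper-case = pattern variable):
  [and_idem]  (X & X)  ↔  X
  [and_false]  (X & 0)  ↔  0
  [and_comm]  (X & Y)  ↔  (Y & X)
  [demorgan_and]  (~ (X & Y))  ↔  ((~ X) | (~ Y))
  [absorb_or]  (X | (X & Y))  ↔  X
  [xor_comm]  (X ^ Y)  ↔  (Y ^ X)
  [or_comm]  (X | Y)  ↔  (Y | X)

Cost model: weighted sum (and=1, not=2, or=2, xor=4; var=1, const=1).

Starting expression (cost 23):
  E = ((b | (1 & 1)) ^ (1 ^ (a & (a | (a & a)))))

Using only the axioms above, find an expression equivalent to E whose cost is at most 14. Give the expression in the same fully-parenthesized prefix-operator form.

((b | 1) ^ (1 ^ a))   [cost 14]

step 1: absorb_or (→) rewrites (a | (a & a)) into a, now ((b | (1 & 1)) ^ (1 ^ (a & a)))
step 2: and_idem (→) rewrites (1 & 1) into 1, now ((b | 1) ^ (1 ^ (a & a)))
step 3: and_idem (→) rewrites (a & a) into a, reaching cost 14 (bound 14)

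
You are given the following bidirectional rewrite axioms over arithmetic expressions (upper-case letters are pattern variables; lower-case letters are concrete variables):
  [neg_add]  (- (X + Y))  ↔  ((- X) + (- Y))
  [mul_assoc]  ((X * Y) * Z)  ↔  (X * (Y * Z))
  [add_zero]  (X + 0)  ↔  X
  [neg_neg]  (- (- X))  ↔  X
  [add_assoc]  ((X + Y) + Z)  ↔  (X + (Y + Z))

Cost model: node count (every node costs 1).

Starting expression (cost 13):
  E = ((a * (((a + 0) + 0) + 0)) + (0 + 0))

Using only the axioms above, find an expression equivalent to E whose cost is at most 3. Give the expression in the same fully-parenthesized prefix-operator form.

step 1: add_zero (→) rewrites (((a + 0) + 0) + 0) into ((a + 0) + 0), now ((a * ((a + 0) + 0)) + (0 + 0))
step 2: add_zero (→) rewrites (0 + 0) into 0, now ((a * ((a + 0) + 0)) + 0)
step 3: add_zero (→) rewrites ((a * ((a + 0) + 0)) + 0) into (a * ((a + 0) + 0))
step 4: add_zero (→) rewrites ((a + 0) + 0) into (a + 0), now (a * (a + 0))
step 5: add_zero (→) rewrites (a + 0) into a, reaching cost 3 (bound 3)

(a * a)   [cost 3]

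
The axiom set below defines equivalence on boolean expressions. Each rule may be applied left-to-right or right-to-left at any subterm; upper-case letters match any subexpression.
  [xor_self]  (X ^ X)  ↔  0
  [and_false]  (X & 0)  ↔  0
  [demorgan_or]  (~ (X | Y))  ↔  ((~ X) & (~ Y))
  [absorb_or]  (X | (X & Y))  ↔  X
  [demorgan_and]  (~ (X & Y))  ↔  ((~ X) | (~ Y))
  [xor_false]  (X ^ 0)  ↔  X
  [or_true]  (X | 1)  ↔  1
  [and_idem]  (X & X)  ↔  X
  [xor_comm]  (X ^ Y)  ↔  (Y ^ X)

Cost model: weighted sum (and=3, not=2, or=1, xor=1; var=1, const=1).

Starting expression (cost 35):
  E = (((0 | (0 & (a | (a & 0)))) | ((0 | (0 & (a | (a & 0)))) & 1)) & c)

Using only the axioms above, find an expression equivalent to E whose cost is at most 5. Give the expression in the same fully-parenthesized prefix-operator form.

1. [absorb_or →] ((0 | (0 & (a | (a & 0)))) | ((0 | (0 & (a | (a & 0)))) & 1))  →  (0 | (0 & (a | (a & 0))));  E = ((0 | (0 & (a | (a & 0)))) & c)
2. [absorb_or →] (a | (a & 0))  →  a;  E = ((0 | (0 & a)) & c)
3. [absorb_or →] (0 | (0 & a))  →  0;  cost 5 ≤ 5, done

(0 & c)   [cost 5]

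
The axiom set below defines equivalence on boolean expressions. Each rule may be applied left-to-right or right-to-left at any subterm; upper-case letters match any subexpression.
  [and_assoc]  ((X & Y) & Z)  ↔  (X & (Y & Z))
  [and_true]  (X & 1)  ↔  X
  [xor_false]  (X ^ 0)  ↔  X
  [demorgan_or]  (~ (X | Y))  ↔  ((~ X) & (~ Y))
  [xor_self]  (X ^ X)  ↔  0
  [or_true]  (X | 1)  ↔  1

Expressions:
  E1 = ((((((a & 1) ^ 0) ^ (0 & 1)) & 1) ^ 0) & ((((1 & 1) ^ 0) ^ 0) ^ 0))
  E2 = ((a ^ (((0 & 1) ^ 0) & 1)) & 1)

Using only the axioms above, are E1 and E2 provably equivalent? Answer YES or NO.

(1) ((((a & 1) ^ 0) ^ (0 & 1)) & 1)  =[and_true →]=  (((a & 1) ^ 0) ^ (0 & 1))    ⊢ (((((a & 1) ^ 0) ^ (0 & 1)) ^ 0) & ((((1 & 1) ^ 0) ^ 0) ^ 0))
(2) (a & 1)  =[and_true →]=  a    ⊢ ((((a ^ 0) ^ (0 & 1)) ^ 0) & ((((1 & 1) ^ 0) ^ 0) ^ 0))
(3) (a ^ 0)  =[xor_false →]=  a    ⊢ (((a ^ (0 & 1)) ^ 0) & ((((1 & 1) ^ 0) ^ 0) ^ 0))
(4) ((((1 & 1) ^ 0) ^ 0) ^ 0)  =[xor_false →]=  (((1 & 1) ^ 0) ^ 0)    ⊢ (((a ^ (0 & 1)) ^ 0) & (((1 & 1) ^ 0) ^ 0))
(5) (0 & 1)  =[and_true →]=  0    ⊢ (((a ^ 0) ^ 0) & (((1 & 1) ^ 0) ^ 0))
(6) ((1 & 1) ^ 0)  =[xor_false →]=  (1 & 1)    ⊢ (((a ^ 0) ^ 0) & ((1 & 1) ^ 0))
(7) (a ^ 0)  =[xor_false →]=  a    ⊢ ((a ^ 0) & ((1 & 1) ^ 0))
(8) ((1 & 1) ^ 0)  =[xor_false →]=  (1 & 1)    ⊢ ((a ^ 0) & (1 & 1))
(9) (1 & 1)  =[and_true →]=  1    ⊢ ((a ^ 0) & 1)
(10) ((a ^ 0) & 1)  =[and_true →]=  (a ^ 0)
(11) 0  =[xor_false ←]=  (0 ^ 0)    ⊢ (a ^ (0 ^ 0))
(12) (a ^ (0 ^ 0))  =[and_true ←]=  ((a ^ (0 ^ 0)) & 1)
(13) (0 ^ 0)  =[and_true ←]=  ((0 ^ 0) & 1)    ⊢ ((a ^ ((0 ^ 0) & 1)) & 1)
(14) 0  =[and_true ←]=  (0 & 1)    ⊢ E2

YES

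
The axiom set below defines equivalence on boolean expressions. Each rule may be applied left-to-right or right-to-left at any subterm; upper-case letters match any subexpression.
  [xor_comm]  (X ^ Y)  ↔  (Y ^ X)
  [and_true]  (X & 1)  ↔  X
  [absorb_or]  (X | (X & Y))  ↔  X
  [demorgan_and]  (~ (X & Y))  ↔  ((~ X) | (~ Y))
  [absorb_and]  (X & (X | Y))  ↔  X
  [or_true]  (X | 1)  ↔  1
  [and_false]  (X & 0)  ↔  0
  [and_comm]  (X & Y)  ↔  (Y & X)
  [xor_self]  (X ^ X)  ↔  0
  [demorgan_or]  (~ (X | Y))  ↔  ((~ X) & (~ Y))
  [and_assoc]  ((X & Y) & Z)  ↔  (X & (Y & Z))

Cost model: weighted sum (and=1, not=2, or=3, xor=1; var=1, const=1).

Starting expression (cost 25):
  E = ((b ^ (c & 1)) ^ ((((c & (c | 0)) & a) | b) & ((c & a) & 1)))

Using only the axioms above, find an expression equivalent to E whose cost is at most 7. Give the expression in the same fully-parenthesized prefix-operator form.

(1) (c & (c | 0))  =[absorb_and →]=  c    ⊢ ((b ^ (c & 1)) ^ (((c & a) | b) & ((c & a) & 1)))
(2) (((c & a) | b) & ((c & a) & 1))  =[and_comm →]=  (((c & a) & 1) & ((c & a) | b))    ⊢ ((b ^ (c & 1)) ^ (((c & a) & 1) & ((c & a) | b)))
(3) ((c & a) & 1)  =[and_true →]=  (c & a)    ⊢ ((b ^ (c & 1)) ^ ((c & a) & ((c & a) | b)))
(4) (c & 1)  =[and_true →]=  c    ⊢ ((b ^ c) ^ ((c & a) & ((c & a) | b)))
(5) ((c & a) & ((c & a) | b))  =[absorb_and →]=  (c & a)    ⊢ cost 7, within 7

((b ^ c) ^ (c & a))   [cost 7]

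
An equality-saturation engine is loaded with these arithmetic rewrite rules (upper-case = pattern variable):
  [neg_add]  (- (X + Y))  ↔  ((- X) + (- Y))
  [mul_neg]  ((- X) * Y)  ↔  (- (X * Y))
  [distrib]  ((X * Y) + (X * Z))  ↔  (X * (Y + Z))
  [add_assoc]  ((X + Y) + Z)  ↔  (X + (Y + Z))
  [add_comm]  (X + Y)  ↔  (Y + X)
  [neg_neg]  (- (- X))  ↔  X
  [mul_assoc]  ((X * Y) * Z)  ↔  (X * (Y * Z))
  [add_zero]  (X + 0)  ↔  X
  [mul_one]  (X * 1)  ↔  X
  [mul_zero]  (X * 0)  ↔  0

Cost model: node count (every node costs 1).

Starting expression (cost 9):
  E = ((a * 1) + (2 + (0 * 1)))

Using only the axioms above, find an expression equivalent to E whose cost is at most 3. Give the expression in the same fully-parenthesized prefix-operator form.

(a + 2)   [cost 3]

1. [mul_one →] (0 * 1)  →  0;  E = ((a * 1) + (2 + 0))
2. [add_zero →] (2 + 0)  →  2;  E = ((a * 1) + 2)
3. [mul_one →] (a * 1)  →  a;  cost 3 ≤ 3, done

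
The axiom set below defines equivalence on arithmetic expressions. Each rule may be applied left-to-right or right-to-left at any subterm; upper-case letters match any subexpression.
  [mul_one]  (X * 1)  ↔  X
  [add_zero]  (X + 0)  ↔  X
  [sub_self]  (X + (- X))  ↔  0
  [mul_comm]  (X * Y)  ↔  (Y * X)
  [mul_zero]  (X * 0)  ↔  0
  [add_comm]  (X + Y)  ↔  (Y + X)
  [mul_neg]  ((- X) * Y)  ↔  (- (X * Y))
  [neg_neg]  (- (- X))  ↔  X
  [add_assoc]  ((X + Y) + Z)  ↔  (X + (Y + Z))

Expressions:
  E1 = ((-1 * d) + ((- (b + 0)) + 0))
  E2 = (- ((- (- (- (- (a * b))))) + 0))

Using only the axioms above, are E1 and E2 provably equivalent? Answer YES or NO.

Every axiom is a valid identity, so a rewrite proof would force E1 and E2 to agree under every assignment.
At a=0, b=0, d=1: E1 = -1 but E2 = 0; they differ, so no derivation exists.

NO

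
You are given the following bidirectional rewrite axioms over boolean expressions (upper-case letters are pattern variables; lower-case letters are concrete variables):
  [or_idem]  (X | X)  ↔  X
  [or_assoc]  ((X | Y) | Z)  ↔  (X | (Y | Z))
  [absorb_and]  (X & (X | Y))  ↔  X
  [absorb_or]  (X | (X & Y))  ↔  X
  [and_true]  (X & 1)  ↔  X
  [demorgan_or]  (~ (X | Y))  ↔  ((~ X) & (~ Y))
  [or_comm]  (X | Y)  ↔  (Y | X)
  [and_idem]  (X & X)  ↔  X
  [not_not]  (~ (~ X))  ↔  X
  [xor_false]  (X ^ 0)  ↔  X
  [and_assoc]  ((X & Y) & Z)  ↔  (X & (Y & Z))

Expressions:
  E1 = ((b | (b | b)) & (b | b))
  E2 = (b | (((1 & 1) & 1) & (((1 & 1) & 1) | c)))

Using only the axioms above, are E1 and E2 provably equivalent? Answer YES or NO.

NO

Every axiom is a valid identity, so a rewrite proof would force E1 and E2 to agree under every assignment.
At b=0, c=0: E1 = 0 but E2 = 1; they differ, so no derivation exists.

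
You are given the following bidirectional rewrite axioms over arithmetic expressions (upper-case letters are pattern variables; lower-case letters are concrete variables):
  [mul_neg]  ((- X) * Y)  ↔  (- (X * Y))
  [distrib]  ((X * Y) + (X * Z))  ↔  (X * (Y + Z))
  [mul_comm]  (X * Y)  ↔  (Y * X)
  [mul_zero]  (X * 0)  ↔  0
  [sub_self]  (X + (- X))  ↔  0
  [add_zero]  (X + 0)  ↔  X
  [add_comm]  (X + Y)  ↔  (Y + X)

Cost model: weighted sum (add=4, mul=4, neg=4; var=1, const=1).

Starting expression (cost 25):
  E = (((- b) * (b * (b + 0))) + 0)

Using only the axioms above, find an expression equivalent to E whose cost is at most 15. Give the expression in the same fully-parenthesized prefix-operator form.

((- b) * (b * b))   [cost 15]

(1) (((- b) * (b * (b + 0))) + 0)  =[add_zero →]=  ((- b) * (b * (b + 0)))
(2) (b + 0)  =[add_zero →]=  b    ⊢ cost 15, within 15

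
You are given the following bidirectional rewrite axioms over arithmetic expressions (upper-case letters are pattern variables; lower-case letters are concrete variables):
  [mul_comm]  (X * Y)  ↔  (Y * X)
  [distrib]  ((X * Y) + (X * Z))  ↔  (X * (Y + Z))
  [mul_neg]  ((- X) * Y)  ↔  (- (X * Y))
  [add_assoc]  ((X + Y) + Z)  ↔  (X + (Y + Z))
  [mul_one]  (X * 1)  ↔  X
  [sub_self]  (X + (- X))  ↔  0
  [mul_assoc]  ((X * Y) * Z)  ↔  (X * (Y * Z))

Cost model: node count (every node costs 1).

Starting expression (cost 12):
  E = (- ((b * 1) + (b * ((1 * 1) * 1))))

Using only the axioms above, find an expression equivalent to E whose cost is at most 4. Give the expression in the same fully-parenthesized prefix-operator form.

(- (b + b))   [cost 4]

1. [mul_one →] (1 * 1)  →  1;  E = (- ((b * 1) + (b * (1 * 1))))
2. [mul_one →] (1 * 1)  →  1;  E = (- ((b * 1) + (b * 1)))
3. [mul_one →] (b * 1)  →  b;  E = (- (b + (b * 1)))
4. [mul_one →] (b * 1)  →  b;  cost 4 ≤ 4, done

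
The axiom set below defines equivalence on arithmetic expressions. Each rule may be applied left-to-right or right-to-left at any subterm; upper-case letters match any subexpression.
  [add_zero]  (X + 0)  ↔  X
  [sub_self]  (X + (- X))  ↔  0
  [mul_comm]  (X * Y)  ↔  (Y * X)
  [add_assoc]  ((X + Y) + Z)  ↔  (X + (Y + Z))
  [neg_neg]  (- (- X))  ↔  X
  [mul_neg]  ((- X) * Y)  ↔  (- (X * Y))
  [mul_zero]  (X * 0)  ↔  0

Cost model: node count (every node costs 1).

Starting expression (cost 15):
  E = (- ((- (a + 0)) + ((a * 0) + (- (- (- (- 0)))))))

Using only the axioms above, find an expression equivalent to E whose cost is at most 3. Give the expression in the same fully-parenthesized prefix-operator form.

step 1: neg_neg (→) rewrites (- (- (- (- 0)))) into (- (- 0)), now (- ((- (a + 0)) + ((a * 0) + (- (- 0)))))
step 2: neg_neg (→) rewrites (- (- 0)) into 0, now (- ((- (a + 0)) + ((a * 0) + 0)))
step 3: add_zero (→) rewrites (a + 0) into a, now (- ((- a) + ((a * 0) + 0)))
step 4: add_zero (→) rewrites ((a * 0) + 0) into (a * 0), now (- ((- a) + (a * 0)))
step 5: mul_zero (→) rewrites (a * 0) into 0, now (- ((- a) + 0))
step 6: add_zero (→) rewrites ((- a) + 0) into (- a), reaching cost 3 (bound 3)

(- (- a))   [cost 3]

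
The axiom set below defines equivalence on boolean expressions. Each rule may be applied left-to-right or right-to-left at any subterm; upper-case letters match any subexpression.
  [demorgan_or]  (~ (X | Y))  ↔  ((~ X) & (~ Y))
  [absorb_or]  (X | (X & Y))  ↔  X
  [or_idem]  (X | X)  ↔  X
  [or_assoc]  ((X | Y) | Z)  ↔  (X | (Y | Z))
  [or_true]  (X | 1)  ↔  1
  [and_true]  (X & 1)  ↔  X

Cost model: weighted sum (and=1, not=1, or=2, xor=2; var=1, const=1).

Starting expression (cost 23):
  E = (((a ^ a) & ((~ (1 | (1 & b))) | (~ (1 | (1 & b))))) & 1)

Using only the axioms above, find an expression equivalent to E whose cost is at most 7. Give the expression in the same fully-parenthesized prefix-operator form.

((a ^ a) & (~ 1))   [cost 7]

(1) ((~ (1 | (1 & b))) | (~ (1 | (1 & b))))  =[or_idem →]=  (~ (1 | (1 & b)))    ⊢ (((a ^ a) & (~ (1 | (1 & b)))) & 1)
(2) (1 | (1 & b))  =[absorb_or →]=  1    ⊢ (((a ^ a) & (~ 1)) & 1)
(3) (((a ^ a) & (~ 1)) & 1)  =[and_true →]=  ((a ^ a) & (~ 1))    ⊢ cost 7, within 7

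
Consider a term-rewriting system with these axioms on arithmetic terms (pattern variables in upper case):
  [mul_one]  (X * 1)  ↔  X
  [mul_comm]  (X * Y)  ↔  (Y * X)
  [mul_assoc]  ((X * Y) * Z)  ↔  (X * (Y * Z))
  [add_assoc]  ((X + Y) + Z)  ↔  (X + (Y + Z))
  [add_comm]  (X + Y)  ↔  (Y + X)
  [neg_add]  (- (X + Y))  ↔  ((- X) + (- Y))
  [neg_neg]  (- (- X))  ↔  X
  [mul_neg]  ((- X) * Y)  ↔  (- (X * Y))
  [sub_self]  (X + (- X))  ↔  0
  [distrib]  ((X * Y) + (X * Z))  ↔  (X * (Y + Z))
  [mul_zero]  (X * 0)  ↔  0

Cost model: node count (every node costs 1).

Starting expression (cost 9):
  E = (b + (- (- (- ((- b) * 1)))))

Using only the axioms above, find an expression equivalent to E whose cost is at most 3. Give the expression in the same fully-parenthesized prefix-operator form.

1. [neg_neg →] (- (- (- ((- b) * 1))))  →  (- ((- b) * 1));  E = (b + (- ((- b) * 1)))
2. [mul_one →] ((- b) * 1)  →  (- b);  E = (b + (- (- b)))
3. [neg_neg →] (- (- b))  →  b;  cost 3 ≤ 3, done

(b + b)   [cost 3]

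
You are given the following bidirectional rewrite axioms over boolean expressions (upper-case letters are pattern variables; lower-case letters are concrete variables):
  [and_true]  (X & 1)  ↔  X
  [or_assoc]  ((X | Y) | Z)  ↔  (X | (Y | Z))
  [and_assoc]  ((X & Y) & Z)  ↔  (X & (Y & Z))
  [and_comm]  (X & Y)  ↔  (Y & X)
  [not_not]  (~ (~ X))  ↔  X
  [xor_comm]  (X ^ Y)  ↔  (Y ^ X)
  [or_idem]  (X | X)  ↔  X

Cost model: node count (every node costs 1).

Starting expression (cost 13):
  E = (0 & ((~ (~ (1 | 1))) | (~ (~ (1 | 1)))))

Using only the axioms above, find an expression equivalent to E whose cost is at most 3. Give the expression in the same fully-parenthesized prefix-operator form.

(0 & 1)   [cost 3]

1. [or_idem →] ((~ (~ (1 | 1))) | (~ (~ (1 | 1))))  →  (~ (~ (1 | 1)));  E = (0 & (~ (~ (1 | 1))))
2. [or_idem →] (1 | 1)  →  1;  E = (0 & (~ (~ 1)))
3. [not_not →] (~ (~ 1))  →  1;  cost 3 ≤ 3, done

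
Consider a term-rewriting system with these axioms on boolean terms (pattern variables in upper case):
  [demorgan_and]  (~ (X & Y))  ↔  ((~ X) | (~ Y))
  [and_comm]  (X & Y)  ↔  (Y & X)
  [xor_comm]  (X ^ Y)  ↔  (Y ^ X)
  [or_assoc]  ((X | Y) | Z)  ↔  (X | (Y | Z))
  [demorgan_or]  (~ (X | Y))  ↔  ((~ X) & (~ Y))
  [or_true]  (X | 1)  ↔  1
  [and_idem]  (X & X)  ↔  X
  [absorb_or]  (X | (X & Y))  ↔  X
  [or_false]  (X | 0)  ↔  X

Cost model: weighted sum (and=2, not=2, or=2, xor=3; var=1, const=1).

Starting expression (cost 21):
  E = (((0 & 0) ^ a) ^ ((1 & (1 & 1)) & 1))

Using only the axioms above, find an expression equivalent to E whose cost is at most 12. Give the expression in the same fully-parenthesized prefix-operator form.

1. [and_idem →] (1 & 1)  →  1;  E = (((0 & 0) ^ a) ^ ((1 & 1) & 1))
2. [and_idem →] (1 & 1)  →  1;  E = (((0 & 0) ^ a) ^ (1 & 1))
3. [and_idem →] (0 & 0)  →  0;  cost 12 ≤ 12, done

((0 ^ a) ^ (1 & 1))   [cost 12]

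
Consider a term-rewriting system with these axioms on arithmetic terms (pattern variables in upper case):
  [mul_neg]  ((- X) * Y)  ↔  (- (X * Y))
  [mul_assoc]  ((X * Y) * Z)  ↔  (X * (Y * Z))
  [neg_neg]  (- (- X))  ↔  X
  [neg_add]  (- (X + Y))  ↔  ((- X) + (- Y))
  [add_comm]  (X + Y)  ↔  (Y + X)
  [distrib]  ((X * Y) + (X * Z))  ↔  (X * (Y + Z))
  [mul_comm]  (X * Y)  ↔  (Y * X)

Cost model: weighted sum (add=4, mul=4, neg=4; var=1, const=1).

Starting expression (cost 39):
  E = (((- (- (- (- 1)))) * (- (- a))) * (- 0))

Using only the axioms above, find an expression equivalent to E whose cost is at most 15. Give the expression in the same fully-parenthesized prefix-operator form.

((1 * a) * (- 0))   [cost 15]

step 1: neg_neg (→) rewrites (- (- 1)) into 1, now (((- (- 1)) * (- (- a))) * (- 0))
step 2: neg_neg (→) rewrites (- (- 1)) into 1, now ((1 * (- (- a))) * (- 0))
step 3: neg_neg (→) rewrites (- (- a)) into a, reaching cost 15 (bound 15)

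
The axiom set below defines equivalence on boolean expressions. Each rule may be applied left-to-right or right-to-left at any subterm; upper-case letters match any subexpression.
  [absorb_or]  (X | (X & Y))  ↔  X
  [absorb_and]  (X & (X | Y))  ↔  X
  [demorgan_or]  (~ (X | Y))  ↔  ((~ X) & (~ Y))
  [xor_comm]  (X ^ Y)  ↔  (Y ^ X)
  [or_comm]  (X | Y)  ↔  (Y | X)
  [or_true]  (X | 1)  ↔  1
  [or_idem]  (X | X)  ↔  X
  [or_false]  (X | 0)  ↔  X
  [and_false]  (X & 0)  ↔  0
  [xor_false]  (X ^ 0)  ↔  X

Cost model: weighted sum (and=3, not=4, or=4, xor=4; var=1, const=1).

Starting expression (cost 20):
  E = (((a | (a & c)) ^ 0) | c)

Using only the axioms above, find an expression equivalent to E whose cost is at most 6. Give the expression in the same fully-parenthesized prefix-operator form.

step 1: absorb_or (→) rewrites (a | (a & c)) into a, now ((a ^ 0) | c)
step 2: xor_false (→) rewrites (a ^ 0) into a, reaching cost 6 (bound 6)

(a | c)   [cost 6]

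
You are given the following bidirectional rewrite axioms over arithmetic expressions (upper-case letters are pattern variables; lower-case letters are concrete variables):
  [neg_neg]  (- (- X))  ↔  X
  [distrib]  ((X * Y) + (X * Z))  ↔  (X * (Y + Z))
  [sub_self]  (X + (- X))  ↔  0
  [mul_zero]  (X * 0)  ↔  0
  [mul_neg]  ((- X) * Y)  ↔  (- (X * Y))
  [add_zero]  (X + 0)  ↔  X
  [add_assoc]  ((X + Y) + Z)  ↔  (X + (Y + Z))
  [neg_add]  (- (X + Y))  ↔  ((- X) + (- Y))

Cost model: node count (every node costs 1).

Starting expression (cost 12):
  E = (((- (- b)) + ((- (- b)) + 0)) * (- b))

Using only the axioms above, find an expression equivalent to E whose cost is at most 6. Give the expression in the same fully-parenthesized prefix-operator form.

((b + b) * (- b))   [cost 6]

1. [add_zero →] ((- (- b)) + 0)  →  (- (- b));  E = (((- (- b)) + (- (- b))) * (- b))
2. [neg_neg →] (- (- b))  →  b;  E = ((b + (- (- b))) * (- b))
3. [neg_neg →] (- (- b))  →  b;  cost 6 ≤ 6, done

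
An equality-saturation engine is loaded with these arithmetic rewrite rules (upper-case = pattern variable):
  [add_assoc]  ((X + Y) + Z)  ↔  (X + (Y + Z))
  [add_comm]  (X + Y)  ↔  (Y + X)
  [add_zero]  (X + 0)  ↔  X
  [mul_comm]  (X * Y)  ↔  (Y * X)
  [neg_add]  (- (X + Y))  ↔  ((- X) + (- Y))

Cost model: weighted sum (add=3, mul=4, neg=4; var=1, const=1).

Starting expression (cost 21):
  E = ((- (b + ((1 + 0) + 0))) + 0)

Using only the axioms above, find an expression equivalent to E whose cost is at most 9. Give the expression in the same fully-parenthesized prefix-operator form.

(- (b + 1))   [cost 9]

step 1: add_zero (→) rewrites (1 + 0) into 1, now ((- (b + (1 + 0))) + 0)
step 2: add_zero (→) rewrites ((- (b + (1 + 0))) + 0) into (- (b + (1 + 0)))
step 3: add_zero (→) rewrites (1 + 0) into 1, reaching cost 9 (bound 9)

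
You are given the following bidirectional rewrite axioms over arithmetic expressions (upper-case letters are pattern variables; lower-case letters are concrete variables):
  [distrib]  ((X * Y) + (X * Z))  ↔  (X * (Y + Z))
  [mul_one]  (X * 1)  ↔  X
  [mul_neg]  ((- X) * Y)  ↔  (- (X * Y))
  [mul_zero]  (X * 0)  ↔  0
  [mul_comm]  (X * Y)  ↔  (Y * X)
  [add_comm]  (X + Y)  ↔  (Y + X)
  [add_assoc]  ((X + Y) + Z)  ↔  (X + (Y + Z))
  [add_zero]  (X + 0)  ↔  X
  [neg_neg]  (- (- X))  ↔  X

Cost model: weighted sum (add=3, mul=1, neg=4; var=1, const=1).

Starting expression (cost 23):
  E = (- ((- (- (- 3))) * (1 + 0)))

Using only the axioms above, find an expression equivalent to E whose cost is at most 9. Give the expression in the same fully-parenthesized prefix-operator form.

step 1: add_zero (→) rewrites (1 + 0) into 1, now (- ((- (- (- 3))) * 1))
step 2: mul_one (→) rewrites ((- (- (- 3))) * 1) into (- (- (- 3))), now (- (- (- (- 3))))
step 3: neg_neg (→) rewrites (- (- (- 3))) into (- 3), reaching cost 9 (bound 9)

(- (- 3))   [cost 9]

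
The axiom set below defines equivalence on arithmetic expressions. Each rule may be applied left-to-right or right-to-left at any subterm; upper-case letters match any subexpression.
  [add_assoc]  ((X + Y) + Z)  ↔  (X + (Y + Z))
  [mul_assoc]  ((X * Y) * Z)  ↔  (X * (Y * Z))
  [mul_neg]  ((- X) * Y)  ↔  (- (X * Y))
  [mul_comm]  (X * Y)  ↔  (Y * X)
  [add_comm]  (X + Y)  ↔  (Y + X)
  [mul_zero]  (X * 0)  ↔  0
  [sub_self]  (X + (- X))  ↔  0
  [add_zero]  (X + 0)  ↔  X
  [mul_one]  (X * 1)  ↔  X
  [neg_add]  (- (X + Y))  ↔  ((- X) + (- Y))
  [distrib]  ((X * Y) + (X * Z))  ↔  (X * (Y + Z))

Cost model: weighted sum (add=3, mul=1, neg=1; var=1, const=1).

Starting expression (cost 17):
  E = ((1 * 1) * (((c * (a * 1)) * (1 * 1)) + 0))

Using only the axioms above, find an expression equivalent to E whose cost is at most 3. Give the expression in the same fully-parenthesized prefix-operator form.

step 1: mul_one (→) rewrites (a * 1) into a, now ((1 * 1) * (((c * a) * (1 * 1)) + 0))
step 2: mul_one (→) rewrites (1 * 1) into 1, now ((1 * 1) * (((c * a) * 1) + 0))
step 3: mul_one (→) rewrites ((c * a) * 1) into (c * a), now ((1 * 1) * ((c * a) + 0))
step 4: add_zero (→) rewrites ((c * a) + 0) into (c * a), now ((1 * 1) * (c * a))
step 5: mul_comm (→) rewrites (c * a) into (a * c), now ((1 * 1) * (a * c))
step 6: mul_comm (→) rewrites ((1 * 1) * (a * c)) into ((a * c) * (1 * 1))
step 7: mul_one (→) rewrites (1 * 1) into 1, now ((a * c) * 1)
step 8: mul_one (→) rewrites ((a * c) * 1) into (a * c), reaching cost 3 (bound 3)

(a * c)   [cost 3]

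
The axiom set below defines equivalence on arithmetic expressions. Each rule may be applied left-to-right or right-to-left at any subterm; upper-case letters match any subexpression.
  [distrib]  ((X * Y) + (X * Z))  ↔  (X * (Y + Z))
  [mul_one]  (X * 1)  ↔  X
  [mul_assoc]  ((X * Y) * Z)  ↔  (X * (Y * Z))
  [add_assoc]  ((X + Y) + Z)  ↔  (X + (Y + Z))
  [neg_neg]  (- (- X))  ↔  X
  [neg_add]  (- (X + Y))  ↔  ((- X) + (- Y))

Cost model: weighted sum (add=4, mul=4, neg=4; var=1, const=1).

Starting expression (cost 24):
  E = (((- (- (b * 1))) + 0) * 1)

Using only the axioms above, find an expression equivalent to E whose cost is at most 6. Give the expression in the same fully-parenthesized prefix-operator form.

(b + 0)   [cost 6]

(1) (b * 1)  =[mul_one →]=  b    ⊢ (((- (- b)) + 0) * 1)
(2) (((- (- b)) + 0) * 1)  =[mul_one →]=  ((- (- b)) + 0)
(3) (- (- b))  =[neg_neg →]=  b    ⊢ cost 6, within 6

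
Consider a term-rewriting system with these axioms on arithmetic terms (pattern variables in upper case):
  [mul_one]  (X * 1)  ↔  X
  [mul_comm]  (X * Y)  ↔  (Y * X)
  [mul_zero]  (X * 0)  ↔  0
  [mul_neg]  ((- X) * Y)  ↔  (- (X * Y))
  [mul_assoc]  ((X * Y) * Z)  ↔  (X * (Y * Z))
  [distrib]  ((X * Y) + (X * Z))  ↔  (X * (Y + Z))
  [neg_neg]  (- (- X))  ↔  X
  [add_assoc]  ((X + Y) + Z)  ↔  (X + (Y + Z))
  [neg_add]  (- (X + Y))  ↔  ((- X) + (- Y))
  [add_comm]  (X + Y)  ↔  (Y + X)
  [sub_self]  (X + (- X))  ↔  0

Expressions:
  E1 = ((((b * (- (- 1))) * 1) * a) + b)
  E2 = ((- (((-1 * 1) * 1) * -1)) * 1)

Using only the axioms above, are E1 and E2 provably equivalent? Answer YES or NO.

Every axiom is a valid identity, so a rewrite proof would force E1 and E2 to agree under every assignment.
At a=0, b=0: E1 = 0 but E2 = -1; they differ, so no derivation exists.

NO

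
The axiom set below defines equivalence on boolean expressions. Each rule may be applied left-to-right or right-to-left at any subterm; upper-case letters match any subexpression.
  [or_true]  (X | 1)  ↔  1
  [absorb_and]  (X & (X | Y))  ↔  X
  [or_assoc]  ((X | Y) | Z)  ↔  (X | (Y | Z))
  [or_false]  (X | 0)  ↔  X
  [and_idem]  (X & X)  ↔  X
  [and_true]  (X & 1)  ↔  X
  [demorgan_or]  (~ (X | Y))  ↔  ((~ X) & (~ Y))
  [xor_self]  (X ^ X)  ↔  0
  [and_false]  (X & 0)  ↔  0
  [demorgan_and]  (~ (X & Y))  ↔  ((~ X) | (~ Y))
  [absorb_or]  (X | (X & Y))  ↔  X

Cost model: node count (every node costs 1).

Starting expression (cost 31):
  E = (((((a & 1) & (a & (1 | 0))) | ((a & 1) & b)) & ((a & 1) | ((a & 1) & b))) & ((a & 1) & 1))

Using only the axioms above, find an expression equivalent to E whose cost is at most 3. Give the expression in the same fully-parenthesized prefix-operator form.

(a & 1)   [cost 3]

(1) (1 | 0)  =[or_false →]=  1    ⊢ (((((a & 1) & (a & 1)) | ((a & 1) & b)) & ((a & 1) | ((a & 1) & b))) & ((a & 1) & 1))
(2) ((a & 1) & (a & 1))  =[and_idem →]=  (a & 1)    ⊢ ((((a & 1) | ((a & 1) & b)) & ((a & 1) | ((a & 1) & b))) & ((a & 1) & 1))
(3) (((a & 1) | ((a & 1) & b)) & ((a & 1) | ((a & 1) & b)))  =[and_idem →]=  ((a & 1) | ((a & 1) & b))    ⊢ (((a & 1) | ((a & 1) & b)) & ((a & 1) & 1))
(4) ((a & 1) | ((a & 1) & b))  =[absorb_or →]=  (a & 1)    ⊢ ((a & 1) & ((a & 1) & 1))
(5) ((a & 1) & 1)  =[and_true →]=  (a & 1)    ⊢ ((a & 1) & (a & 1))
(6) ((a & 1) & (a & 1))  =[and_idem →]=  (a & 1)    ⊢ cost 3, within 3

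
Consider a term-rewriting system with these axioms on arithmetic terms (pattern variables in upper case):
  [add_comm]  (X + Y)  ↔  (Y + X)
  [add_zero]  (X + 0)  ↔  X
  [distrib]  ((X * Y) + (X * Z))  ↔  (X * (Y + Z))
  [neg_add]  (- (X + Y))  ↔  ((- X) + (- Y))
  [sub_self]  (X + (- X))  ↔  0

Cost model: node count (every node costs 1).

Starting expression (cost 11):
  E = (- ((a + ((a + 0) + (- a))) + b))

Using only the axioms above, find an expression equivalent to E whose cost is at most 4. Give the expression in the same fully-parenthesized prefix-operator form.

(- (a + b))   [cost 4]

step 1: add_zero (→) rewrites (a + 0) into a, now (- ((a + (a + (- a))) + b))
step 2: sub_self (→) rewrites (a + (- a)) into 0, now (- ((a + 0) + b))
step 3: add_zero (→) rewrites (a + 0) into a, reaching cost 4 (bound 4)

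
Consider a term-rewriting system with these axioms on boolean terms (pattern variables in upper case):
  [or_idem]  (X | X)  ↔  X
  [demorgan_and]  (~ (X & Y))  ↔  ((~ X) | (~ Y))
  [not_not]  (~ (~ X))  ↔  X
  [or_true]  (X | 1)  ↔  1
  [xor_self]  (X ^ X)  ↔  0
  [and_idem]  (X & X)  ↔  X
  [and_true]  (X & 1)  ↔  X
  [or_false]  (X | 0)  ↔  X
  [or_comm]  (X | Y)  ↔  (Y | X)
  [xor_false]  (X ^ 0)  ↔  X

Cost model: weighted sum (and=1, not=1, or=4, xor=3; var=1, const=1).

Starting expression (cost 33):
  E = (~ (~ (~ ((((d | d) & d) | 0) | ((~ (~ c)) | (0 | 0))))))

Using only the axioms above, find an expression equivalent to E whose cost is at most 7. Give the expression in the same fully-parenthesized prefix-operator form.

step 1: not_not (→) rewrites (~ (~ (~ ((((d | d) & d) | 0) | ((~ (~ c)) | (0 | 0)))))) into (~ ((((d | d) & d) | 0) | ((~ (~ c)) | (0 | 0))))
step 2: not_not (→) rewrites (~ (~ c)) into c, now (~ ((((d | d) & d) | 0) | (c | (0 | 0))))
step 3: or_false (→) rewrites (0 | 0) into 0, now (~ ((((d | d) & d) | 0) | (c | 0)))
step 4: or_idem (→) rewrites (d | d) into d, now (~ (((d & d) | 0) | (c | 0)))
step 5: or_false (→) rewrites (c | 0) into c, now (~ (((d & d) | 0) | c))
step 6: or_false (→) rewrites ((d & d) | 0) into (d & d), now (~ ((d & d) | c))
step 7: and_idem (→) rewrites (d & d) into d, reaching cost 7 (bound 7)

(~ (d | c))   [cost 7]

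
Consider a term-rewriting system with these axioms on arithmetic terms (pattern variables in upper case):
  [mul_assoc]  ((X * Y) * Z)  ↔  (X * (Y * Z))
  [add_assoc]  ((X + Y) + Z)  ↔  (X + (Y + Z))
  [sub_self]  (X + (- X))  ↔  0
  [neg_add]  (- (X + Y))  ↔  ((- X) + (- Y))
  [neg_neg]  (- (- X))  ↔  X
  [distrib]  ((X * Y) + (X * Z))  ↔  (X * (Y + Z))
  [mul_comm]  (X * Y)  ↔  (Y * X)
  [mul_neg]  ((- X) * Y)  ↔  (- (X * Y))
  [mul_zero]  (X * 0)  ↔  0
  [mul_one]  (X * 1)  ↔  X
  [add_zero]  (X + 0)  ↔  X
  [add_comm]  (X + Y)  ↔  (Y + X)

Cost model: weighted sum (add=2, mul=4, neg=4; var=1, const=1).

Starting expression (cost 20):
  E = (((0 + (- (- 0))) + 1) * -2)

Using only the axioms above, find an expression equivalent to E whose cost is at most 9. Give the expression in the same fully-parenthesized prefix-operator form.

((0 + 1) * -2)   [cost 9]

(1) (- (- 0))  =[neg_neg →]=  0    ⊢ (((0 + 0) + 1) * -2)
(2) (0 + 0)  =[add_zero →]=  0    ⊢ cost 9, within 9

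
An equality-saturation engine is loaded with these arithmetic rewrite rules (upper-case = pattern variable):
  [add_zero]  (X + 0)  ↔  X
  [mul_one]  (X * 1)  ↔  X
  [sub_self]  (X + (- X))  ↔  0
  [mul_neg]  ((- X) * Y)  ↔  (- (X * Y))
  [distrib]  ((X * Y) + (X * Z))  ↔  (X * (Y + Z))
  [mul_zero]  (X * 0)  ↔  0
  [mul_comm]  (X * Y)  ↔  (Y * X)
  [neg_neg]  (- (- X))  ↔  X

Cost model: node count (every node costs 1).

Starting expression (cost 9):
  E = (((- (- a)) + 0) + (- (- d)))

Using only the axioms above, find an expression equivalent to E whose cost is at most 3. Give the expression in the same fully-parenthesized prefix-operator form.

(a + d)   [cost 3]

1. [neg_neg →] (- (- a))  →  a;  E = ((a + 0) + (- (- d)))
2. [add_zero →] (a + 0)  →  a;  E = (a + (- (- d)))
3. [neg_neg →] (- (- d))  →  d;  cost 3 ≤ 3, done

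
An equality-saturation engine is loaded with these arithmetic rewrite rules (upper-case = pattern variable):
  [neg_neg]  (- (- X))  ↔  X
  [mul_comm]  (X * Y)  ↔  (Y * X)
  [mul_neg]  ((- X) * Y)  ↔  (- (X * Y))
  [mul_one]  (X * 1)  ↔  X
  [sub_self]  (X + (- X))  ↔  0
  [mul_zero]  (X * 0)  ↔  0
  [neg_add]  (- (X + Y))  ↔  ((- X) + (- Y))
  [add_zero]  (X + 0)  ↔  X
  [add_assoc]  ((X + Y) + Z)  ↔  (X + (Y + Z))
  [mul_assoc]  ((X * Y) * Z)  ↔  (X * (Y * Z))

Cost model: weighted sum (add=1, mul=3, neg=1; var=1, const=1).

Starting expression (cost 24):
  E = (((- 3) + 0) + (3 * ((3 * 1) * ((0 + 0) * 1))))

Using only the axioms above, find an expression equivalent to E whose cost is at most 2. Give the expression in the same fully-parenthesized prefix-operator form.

1. [mul_one →] ((0 + 0) * 1)  →  (0 + 0);  E = (((- 3) + 0) + (3 * ((3 * 1) * (0 + 0))))
2. [add_zero →] (0 + 0)  →  0;  E = (((- 3) + 0) + (3 * ((3 * 1) * 0)))
3. [mul_one →] (3 * 1)  →  3;  E = (((- 3) + 0) + (3 * (3 * 0)))
4. [add_zero →] ((- 3) + 0)  →  (- 3);  E = ((- 3) + (3 * (3 * 0)))
5. [mul_zero →] (3 * 0)  →  0;  E = ((- 3) + (3 * 0))
6. [mul_zero →] (3 * 0)  →  0;  E = ((- 3) + 0)
7. [add_zero →] ((- 3) + 0)  →  (- 3);  cost 2 ≤ 2, done

(- 3)   [cost 2]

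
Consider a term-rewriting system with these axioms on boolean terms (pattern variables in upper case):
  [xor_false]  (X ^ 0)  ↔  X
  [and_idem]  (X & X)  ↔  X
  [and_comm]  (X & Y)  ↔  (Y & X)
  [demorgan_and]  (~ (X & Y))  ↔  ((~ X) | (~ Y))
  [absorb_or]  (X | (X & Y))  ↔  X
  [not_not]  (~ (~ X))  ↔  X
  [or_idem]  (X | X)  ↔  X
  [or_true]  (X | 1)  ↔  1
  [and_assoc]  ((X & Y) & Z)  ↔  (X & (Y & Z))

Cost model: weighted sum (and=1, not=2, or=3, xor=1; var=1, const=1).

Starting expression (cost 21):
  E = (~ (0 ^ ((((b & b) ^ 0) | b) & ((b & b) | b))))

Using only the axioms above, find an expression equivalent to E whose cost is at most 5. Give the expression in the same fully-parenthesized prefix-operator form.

1. [xor_false →] ((b & b) ^ 0)  →  (b & b);  E = (~ (0 ^ (((b & b) | b) & ((b & b) | b))))
2. [and_idem →] (((b & b) | b) & ((b & b) | b))  →  ((b & b) | b);  E = (~ (0 ^ ((b & b) | b)))
3. [and_idem →] (b & b)  →  b;  E = (~ (0 ^ (b | b)))
4. [or_idem →] (b | b)  →  b;  cost 5 ≤ 5, done

(~ (0 ^ b))   [cost 5]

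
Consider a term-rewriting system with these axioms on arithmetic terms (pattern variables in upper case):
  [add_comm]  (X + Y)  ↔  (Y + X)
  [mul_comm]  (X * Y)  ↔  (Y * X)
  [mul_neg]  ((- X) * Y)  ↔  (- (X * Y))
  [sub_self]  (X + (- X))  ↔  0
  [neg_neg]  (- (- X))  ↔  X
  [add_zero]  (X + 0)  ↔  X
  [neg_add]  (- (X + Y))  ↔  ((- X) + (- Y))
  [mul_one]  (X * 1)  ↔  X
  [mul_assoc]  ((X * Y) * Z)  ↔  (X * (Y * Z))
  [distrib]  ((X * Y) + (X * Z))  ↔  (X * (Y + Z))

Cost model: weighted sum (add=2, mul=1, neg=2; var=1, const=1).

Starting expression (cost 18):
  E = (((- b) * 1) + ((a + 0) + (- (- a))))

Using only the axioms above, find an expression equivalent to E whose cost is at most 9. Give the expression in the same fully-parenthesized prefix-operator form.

((- b) + (a + a))   [cost 9]

step 1: mul_one (→) rewrites ((- b) * 1) into (- b), now ((- b) + ((a + 0) + (- (- a))))
step 2: neg_neg (→) rewrites (- (- a)) into a, now ((- b) + ((a + 0) + a))
step 3: add_zero (→) rewrites (a + 0) into a, reaching cost 9 (bound 9)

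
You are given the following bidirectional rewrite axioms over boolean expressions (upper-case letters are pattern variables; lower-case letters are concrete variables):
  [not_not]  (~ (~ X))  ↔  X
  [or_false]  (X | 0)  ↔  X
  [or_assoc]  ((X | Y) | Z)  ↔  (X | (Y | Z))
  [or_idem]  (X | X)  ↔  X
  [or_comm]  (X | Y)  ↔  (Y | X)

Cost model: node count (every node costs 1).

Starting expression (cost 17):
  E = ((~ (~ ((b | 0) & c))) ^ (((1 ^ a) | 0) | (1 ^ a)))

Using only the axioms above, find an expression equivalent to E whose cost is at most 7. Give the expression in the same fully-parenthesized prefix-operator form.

(1) (~ (~ ((b | 0) & c)))  =[not_not →]=  ((b | 0) & c)    ⊢ (((b | 0) & c) ^ (((1 ^ a) | 0) | (1 ^ a)))
(2) (b | 0)  =[or_false →]=  b    ⊢ ((b & c) ^ (((1 ^ a) | 0) | (1 ^ a)))
(3) ((1 ^ a) | 0)  =[or_false →]=  (1 ^ a)    ⊢ ((b & c) ^ ((1 ^ a) | (1 ^ a)))
(4) ((1 ^ a) | (1 ^ a))  =[or_idem →]=  (1 ^ a)    ⊢ cost 7, within 7

((b & c) ^ (1 ^ a))   [cost 7]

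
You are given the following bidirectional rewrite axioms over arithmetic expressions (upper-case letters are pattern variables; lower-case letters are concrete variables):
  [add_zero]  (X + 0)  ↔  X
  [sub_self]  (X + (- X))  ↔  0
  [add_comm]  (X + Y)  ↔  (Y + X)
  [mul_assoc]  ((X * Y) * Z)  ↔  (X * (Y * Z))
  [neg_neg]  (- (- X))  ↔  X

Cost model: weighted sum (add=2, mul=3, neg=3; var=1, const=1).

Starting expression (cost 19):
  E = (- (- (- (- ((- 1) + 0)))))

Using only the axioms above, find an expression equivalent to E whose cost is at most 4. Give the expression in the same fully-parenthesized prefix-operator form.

(1) (- (- (- ((- 1) + 0))))  =[neg_neg →]=  (- ((- 1) + 0))    ⊢ (- (- ((- 1) + 0)))
(2) ((- 1) + 0)  =[add_zero →]=  (- 1)    ⊢ (- (- (- 1)))
(3) (- (- 1))  =[neg_neg →]=  1    ⊢ cost 4, within 4

(- 1)   [cost 4]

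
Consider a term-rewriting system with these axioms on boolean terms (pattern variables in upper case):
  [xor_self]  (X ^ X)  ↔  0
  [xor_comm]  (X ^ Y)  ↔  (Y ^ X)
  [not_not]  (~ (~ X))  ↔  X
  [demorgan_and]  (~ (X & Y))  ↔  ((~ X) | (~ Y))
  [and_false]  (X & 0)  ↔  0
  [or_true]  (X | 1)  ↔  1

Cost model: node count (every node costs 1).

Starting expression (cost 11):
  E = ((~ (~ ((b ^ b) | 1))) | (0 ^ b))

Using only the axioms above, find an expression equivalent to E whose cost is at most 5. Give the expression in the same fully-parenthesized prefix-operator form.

(1 | (0 ^ b))   [cost 5]

1. [xor_self →] (b ^ b)  →  0;  E = ((~ (~ (0 | 1))) | (0 ^ b))
2. [not_not →] (~ (~ (0 | 1)))  →  (0 | 1);  E = ((0 | 1) | (0 ^ b))
3. [or_true →] (0 | 1)  →  1;  cost 5 ≤ 5, done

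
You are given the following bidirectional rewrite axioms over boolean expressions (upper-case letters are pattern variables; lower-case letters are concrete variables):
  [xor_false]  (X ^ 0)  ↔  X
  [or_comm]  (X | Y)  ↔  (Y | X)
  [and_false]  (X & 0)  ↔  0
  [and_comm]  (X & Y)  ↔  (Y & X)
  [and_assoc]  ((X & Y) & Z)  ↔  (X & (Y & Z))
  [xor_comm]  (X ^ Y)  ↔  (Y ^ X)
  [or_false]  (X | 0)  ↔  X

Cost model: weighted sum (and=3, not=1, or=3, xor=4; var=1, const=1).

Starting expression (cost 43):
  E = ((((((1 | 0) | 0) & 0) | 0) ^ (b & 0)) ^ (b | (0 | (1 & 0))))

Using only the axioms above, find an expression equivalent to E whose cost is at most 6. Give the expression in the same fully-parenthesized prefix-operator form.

(0 ^ b)   [cost 6]

step 1: or_false (→) rewrites (1 | 0) into 1, now (((((1 | 0) & 0) | 0) ^ (b & 0)) ^ (b | (0 | (1 & 0))))
step 2: or_false (→) rewrites (((1 | 0) & 0) | 0) into ((1 | 0) & 0), now ((((1 | 0) & 0) ^ (b & 0)) ^ (b | (0 | (1 & 0))))
step 3: or_false (→) rewrites (1 | 0) into 1, now (((1 & 0) ^ (b & 0)) ^ (b | (0 | (1 & 0))))
step 4: and_false (→) rewrites (b & 0) into 0, now (((1 & 0) ^ 0) ^ (b | (0 | (1 & 0))))
step 5: xor_false (→) rewrites ((1 & 0) ^ 0) into (1 & 0), now ((1 & 0) ^ (b | (0 | (1 & 0))))
step 6: and_false (→) rewrites (1 & 0) into 0, now ((1 & 0) ^ (b | (0 | 0)))
step 7: and_false (→) rewrites (1 & 0) into 0, now (0 ^ (b | (0 | 0)))
step 8: or_false (→) rewrites (0 | 0) into 0, now (0 ^ (b | 0))
step 9: or_false (→) rewrites (b | 0) into b, reaching cost 6 (bound 6)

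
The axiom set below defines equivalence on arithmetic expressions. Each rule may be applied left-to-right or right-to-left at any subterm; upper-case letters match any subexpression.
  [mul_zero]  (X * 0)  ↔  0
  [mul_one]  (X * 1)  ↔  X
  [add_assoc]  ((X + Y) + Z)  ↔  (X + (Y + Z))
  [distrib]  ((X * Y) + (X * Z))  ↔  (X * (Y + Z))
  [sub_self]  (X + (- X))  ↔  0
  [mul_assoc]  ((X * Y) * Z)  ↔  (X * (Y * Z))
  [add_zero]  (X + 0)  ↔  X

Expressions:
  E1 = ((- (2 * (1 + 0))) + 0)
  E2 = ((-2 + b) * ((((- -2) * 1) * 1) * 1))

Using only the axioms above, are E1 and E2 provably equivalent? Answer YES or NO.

The axioms are sound identities: if E1 ↔* E2 then E1 and E2 evaluate identically under any assignment.
Under b=0: E1 evaluates to -2, E2 to -4. Distinct ⇒ no rewrite sequence connects them.

NO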